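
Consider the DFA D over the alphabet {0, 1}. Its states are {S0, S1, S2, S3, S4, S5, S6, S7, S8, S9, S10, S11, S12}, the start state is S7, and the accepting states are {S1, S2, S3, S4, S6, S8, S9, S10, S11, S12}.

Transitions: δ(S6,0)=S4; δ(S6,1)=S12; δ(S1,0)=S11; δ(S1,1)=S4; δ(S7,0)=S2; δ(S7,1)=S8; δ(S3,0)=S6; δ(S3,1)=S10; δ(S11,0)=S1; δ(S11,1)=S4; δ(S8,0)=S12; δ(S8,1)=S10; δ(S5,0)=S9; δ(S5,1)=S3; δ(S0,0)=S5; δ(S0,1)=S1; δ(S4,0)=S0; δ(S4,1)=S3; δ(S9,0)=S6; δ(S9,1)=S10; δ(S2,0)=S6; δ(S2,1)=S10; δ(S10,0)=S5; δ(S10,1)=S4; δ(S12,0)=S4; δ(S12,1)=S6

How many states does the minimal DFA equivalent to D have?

All states are reachable from the start state.
Initial partition by acceptance: {S1,S2,S3,S4,S6,S8,S9,S10,S11,S12} | {S0,S5,S7}.
Split {S1,S2,S3,S4,S6,S8,S9,S10,S11,S12} by δ(·,0) → {S1,S2,S3,S6,S8,S9,S11,S12} and {S4,S10}.
Refine {S1,S2,S3,S6,S8,S9,S11,S12} on symbol 0: members go to different blocks, giving {S1,S2,S3,S8,S9,S11} and {S6,S12}.
Refine {S1,S2,S3,S8,S9,S11} on symbol 0: members go to different blocks, giving {S2,S3,S8,S9} and {S1,S11}.
On input 0, block {S0,S5,S7} splits into {S5,S7} and {S0}.
On input 0, block {S4,S10} splits into {S4} and {S10}.
The partition is now stable with 7 blocks: {S2,S3,S8,S9} | {S5,S7} | {S4} | {S6,S12} | {S1,S11} | {S0} | {S10}.

7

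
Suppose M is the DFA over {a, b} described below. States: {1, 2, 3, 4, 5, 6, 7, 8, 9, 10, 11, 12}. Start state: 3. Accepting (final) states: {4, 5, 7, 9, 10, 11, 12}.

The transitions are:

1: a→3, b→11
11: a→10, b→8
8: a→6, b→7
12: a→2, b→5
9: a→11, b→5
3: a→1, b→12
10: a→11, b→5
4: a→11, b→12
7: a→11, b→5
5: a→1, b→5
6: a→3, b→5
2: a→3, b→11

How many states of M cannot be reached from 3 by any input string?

Starting at 3 and following transitions, the reachable set is {1, 2, 3, 5, 6, 7, 8, 10, 11, 12}. That leaves 4, 9 unreachable — 2 in total.

2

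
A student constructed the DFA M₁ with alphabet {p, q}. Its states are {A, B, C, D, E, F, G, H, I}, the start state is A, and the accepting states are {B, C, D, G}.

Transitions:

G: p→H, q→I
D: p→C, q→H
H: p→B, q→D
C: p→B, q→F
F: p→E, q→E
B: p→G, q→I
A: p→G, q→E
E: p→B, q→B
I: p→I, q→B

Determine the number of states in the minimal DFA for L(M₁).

9

Initial partition by acceptance: {B,C,D,G} | {A,E,F,H,I}.
On input p, block {B,C,D,G} splits into {B,C,D} and {G}.
On input p, block {B,C,D} splits into {C,D} and {B}.
Split {C,D} by δ(·,p) → {C} and {D}.
Refine {A,E,F,H,I} on symbol p: members go to different blocks, giving {E,H} and {F,I} and {A}.
Split {E,H} by δ(·,q) → {E} and {H}.
Refine {F,I} on symbol p: members go to different blocks, giving {F} and {I}.
No further refinement is possible. Final partition (9 blocks): {C} | {E} | {G} | {B} | {D} | {F} | {A} | {H} | {I}.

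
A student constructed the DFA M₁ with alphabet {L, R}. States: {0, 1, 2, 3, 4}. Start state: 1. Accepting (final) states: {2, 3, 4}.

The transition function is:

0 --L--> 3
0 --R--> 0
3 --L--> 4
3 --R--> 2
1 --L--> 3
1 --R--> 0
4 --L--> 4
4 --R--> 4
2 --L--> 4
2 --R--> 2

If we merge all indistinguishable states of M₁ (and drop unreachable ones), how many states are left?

2

Every state is reachable, so we keep all 5.
Initial partition by acceptance: {2,3,4} | {0,1}.
Stable partition: {2,3,4} | {0,1} — 2 equivalence classes.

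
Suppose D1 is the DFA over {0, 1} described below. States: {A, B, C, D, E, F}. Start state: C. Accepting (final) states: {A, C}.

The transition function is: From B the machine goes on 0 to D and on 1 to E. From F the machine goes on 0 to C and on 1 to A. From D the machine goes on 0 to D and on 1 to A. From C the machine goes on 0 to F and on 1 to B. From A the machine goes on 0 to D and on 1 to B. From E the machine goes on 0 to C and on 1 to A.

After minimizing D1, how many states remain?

Initial partition by acceptance: {A,C} | {B,D,E,F}.
On input 0, block {B,D,E,F} splits into {B,D} and {E,F}.
Split {A,C} by δ(·,0) → {A} and {C}.
On input 1, block {B,D} splits into {B} and {D}.
The partition is now stable with 5 blocks: {A} | {B} | {E,F} | {C} | {D}.

5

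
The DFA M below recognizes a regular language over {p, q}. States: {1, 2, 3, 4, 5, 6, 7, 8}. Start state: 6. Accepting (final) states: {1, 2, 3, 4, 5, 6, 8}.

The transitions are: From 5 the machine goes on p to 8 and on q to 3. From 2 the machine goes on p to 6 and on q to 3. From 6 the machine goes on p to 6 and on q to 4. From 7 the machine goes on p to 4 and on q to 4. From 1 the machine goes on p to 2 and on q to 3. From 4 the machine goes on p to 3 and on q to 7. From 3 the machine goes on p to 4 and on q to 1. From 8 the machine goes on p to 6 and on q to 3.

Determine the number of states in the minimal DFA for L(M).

6

States {5,8} cannot be reached from the start state, so discard them.
Start with accepting vs non-accepting: {1,2,3,4,6} | {7}.
Refine {1,2,3,4,6} on symbol q: members go to different blocks, giving {1,2,3,6} and {4}.
Refine {1,2,3,6} on symbol p: members go to different blocks, giving {1,2,6} and {3}.
Split {1,2,6} by δ(·,q) → {1,2} and {6}.
Refine {1,2} on symbol p: members go to different blocks, giving {1} and {2}.
The partition is now stable with 6 blocks: {1} | {7} | {4} | {3} | {6} | {2}.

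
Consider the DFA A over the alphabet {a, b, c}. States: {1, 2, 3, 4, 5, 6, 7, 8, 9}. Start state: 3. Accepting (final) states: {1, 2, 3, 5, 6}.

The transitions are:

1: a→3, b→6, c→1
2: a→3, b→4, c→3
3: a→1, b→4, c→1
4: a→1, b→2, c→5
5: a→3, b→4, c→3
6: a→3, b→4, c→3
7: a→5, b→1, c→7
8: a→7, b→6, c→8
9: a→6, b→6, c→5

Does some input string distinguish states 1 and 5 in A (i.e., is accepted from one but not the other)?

First remove the unreachable states {7,8,9}; 6 states remain.
Start with accepting vs non-accepting: {1,2,3,5,6} | {4}.
On input b, block {1,2,3,5,6} splits into {2,3,5,6} and {1}.
Split {2,3,5,6} by δ(·,a) → {2,5,6} and {3}.
No further refinement is possible. Final partition (4 blocks): {2,5,6} | {4} | {1} | {3}.
1 and 5 end up in different blocks, so they are distinguishable. For instance, the string 'b' is accepted from only 1.

Yes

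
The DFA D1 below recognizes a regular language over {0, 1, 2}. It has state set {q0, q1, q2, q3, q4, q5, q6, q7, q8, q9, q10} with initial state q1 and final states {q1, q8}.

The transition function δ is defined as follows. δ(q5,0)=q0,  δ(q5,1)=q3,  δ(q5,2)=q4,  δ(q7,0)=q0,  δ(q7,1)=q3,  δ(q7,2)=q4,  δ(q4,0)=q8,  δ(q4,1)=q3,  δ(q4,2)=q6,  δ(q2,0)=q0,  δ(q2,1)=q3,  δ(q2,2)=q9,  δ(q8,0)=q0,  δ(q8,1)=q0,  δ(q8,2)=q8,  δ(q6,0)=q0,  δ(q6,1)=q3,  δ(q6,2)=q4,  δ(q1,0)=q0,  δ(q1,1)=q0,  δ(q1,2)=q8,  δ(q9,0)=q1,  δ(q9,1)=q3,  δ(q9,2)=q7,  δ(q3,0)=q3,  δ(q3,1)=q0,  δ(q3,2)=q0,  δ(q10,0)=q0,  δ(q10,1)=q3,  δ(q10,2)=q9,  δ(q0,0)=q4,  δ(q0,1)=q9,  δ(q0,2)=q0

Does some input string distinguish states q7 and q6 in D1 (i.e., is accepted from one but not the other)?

No

Reachable states from the start: {q0,q1,q3,q4,q6,q7,q8,q9}. Unreachable: {q2,q5,q10} — drop them.
P0 = {q1,q8} | {q0,q3,q4,q6,q7,q9}.
Refine {q0,q3,q4,q6,q7,q9} on symbol 0: members go to different blocks, giving {q0,q3,q6,q7} and {q4,q9}.
Split {q0,q3,q6,q7} by δ(·,0) → {q3,q6,q7} and {q0}.
Refine {q3,q6,q7} on symbol 0: members go to different blocks, giving {q6,q7} and {q3}.
The partition is now stable with 5 blocks: {q1,q8} | {q6,q7} | {q4,q9} | {q0} | {q3}.
q7 and q6 lie in the same block of the stable partition, so they are equivalent — no string distinguishes them.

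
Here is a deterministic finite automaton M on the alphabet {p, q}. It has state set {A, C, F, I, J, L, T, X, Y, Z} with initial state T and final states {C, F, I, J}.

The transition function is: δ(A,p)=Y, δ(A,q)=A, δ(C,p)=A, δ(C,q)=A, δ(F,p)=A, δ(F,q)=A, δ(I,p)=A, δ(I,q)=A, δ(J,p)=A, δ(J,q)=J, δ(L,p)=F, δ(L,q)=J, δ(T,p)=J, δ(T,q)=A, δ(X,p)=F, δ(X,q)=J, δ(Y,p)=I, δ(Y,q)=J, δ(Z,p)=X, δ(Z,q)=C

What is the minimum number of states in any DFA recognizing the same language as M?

5

States {C,F,L,X,Z} cannot be reached from the start state, so discard them.
Start with accepting vs non-accepting: {I,J} | {A,T,Y}.
On input q, block {I,J} splits into {I} and {J}.
Refine {A,T,Y} on symbol p: members go to different blocks, giving {Y} and {A} and {T}.
Stable partition: {I} | {Y} | {J} | {A} | {T} — 5 equivalence classes.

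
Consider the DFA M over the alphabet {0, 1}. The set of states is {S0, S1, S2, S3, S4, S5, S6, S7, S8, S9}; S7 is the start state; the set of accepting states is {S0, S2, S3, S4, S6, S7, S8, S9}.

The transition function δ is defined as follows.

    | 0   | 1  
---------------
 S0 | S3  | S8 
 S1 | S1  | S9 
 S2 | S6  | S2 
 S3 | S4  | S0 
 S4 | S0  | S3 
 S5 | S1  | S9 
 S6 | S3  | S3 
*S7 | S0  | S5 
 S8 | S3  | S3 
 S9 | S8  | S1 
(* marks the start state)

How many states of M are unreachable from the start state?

2

BFS from S7 reaches {S0, S1, S3, S4, S5, S7, S8, S9}; the 2 state(s) S2, S6 are never visited.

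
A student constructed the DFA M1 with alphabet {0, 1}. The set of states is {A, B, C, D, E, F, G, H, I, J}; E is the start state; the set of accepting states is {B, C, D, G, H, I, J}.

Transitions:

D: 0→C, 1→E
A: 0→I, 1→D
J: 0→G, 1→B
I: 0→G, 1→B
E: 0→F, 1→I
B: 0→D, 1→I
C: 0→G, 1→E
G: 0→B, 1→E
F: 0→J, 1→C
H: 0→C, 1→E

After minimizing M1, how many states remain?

States {A,H} cannot be reached from the start state, so discard them.
P0 = {B,C,D,G,I,J} | {E,F}.
Refine {B,C,D,G,I,J} on symbol 1: members go to different blocks, giving {B,I,J} and {C,D,G}.
Split {E,F} by δ(·,0) → {E} and {F}.
Refine {C,D,G} on symbol 0: members go to different blocks, giving {C,D} and {G}.
On input 0, block {B,I,J} splits into {I,J} and {B}.
On input 0, block {C,D} splits into {C} and {D}.
Stable partition: {I,J} | {E} | {C} | {F} | {G} | {B} | {D} — 7 equivalence classes.

7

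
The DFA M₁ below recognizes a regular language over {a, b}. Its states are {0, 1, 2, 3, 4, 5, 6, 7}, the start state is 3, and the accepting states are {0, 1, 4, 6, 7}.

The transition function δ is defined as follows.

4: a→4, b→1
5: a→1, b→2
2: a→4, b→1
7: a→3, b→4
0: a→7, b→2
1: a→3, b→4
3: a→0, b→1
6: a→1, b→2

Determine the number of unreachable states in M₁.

2

BFS from 3 reaches {0, 1, 2, 3, 4, 7}; the 2 state(s) 5, 6 are never visited.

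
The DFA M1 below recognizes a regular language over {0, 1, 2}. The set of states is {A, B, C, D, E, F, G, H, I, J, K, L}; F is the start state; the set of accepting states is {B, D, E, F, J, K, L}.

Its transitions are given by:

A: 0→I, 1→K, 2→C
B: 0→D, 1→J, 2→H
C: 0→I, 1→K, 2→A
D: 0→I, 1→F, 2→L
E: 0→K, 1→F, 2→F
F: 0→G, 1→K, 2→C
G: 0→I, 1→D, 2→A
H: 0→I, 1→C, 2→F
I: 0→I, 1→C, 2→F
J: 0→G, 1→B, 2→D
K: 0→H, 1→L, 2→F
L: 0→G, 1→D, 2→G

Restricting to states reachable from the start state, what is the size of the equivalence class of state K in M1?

2

States {B,E,J} cannot be reached from the start state, so discard them.
Start with accepting vs non-accepting: {D,F,K,L} | {A,C,G,H,I}.
Refine {D,F,K,L} on symbol 2: members go to different blocks, giving {D,K} and {F,L}.
Refine {A,C,G,H,I} on symbol 1: members go to different blocks, giving {A,C,G} and {H,I}.
The partition is now stable with 4 blocks: {D,K} | {A,C,G} | {F,L} | {H,I}.
State K belongs to the block {D,K}, which has 2 states.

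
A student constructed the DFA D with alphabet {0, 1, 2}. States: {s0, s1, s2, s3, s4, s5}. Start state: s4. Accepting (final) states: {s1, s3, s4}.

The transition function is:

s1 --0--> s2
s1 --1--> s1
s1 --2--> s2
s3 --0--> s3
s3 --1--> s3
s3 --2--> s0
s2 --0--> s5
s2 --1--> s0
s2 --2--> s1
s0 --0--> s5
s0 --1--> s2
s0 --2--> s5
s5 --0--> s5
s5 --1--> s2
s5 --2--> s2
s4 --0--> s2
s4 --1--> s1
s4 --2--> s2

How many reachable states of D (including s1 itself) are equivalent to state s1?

2

States {s3} cannot be reached from the start state, so discard them.
Start with accepting vs non-accepting: {s1,s4} | {s0,s2,s5}.
On input 2, block {s0,s2,s5} splits into {s0,s5} and {s2}.
Refine {s0,s5} on symbol 2: members go to different blocks, giving {s0} and {s5}.
No further refinement is possible. Final partition (4 blocks): {s1,s4} | {s0} | {s2} | {s5}.
State s1 belongs to the block {s1,s4}, which has 2 states.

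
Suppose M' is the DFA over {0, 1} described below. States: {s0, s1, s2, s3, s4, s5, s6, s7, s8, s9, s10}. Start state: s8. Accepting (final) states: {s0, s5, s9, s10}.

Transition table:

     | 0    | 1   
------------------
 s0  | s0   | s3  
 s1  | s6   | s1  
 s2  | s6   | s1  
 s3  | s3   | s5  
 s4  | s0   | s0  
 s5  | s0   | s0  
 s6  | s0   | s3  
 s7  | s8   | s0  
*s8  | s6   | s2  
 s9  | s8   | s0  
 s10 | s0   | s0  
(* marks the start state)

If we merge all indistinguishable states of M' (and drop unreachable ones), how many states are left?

States {s4,s7,s9,s10} cannot be reached from the start state, so discard them.
Start with accepting vs non-accepting: {s0,s5} | {s1,s2,s3,s6,s8}.
Refine {s0,s5} on symbol 1: members go to different blocks, giving {s0} and {s5}.
Split {s1,s2,s3,s6,s8} by δ(·,0) → {s1,s2,s3,s8} and {s6}.
On input 0, block {s1,s2,s3,s8} splits into {s1,s2,s8} and {s3}.
Stable partition: {s0} | {s1,s2,s8} | {s5} | {s6} | {s3} — 5 equivalence classes.

5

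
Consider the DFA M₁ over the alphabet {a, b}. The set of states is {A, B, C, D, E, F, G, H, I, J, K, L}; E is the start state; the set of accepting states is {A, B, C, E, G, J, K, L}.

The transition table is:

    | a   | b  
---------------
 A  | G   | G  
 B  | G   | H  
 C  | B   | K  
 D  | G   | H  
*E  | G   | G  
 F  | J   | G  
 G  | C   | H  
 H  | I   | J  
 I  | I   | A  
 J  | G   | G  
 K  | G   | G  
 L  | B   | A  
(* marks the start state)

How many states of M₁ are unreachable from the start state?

3

BFS from E reaches {A, B, C, E, G, H, I, J, K}; the 3 state(s) D, F, L are never visited.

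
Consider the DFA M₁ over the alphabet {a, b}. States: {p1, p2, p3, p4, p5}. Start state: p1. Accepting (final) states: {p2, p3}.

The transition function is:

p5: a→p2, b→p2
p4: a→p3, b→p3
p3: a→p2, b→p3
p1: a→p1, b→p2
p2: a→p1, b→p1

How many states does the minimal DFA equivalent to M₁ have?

2

First remove the unreachable states {p3,p4,p5}; 2 states remain.
Start with accepting vs non-accepting: {p2} | {p1}.
The partition is now stable with 2 blocks: {p2} | {p1}.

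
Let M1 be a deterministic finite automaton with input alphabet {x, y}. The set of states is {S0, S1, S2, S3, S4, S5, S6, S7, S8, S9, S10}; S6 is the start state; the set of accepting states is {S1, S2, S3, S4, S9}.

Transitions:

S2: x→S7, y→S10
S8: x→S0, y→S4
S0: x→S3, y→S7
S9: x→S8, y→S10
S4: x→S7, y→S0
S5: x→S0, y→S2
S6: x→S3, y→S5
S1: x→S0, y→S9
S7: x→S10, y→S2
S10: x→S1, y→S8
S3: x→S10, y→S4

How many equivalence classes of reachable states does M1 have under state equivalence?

Initial partition by acceptance: {S1,S2,S3,S4,S9} | {S0,S5,S6,S7,S8,S10}.
Refine {S1,S2,S3,S4,S9} on symbol y: members go to different blocks, giving {S2,S4,S9} and {S1,S3}.
Refine {S0,S5,S6,S7,S8,S10} on symbol x: members go to different blocks, giving {S0,S6,S10} and {S5,S7,S8}.
No further refinement is possible. Final partition (4 blocks): {S2,S4,S9} | {S0,S6,S10} | {S1,S3} | {S5,S7,S8}.

4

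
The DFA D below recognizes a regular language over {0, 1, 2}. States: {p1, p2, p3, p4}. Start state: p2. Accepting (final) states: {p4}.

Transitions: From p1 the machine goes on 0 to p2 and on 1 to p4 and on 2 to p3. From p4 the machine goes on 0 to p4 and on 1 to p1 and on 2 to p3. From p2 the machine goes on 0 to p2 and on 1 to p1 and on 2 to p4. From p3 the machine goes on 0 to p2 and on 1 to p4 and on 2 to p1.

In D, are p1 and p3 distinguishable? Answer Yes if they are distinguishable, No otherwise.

All states are reachable from the start state.
P0 = {p4} | {p1,p2,p3}.
Split {p1,p2,p3} by δ(·,1) → {p1,p3} and {p2}.
No further refinement is possible. Final partition (3 blocks): {p4} | {p1,p3} | {p2}.
p1 and p3 lie in the same block of the stable partition, so they are equivalent — no string distinguishes them.

No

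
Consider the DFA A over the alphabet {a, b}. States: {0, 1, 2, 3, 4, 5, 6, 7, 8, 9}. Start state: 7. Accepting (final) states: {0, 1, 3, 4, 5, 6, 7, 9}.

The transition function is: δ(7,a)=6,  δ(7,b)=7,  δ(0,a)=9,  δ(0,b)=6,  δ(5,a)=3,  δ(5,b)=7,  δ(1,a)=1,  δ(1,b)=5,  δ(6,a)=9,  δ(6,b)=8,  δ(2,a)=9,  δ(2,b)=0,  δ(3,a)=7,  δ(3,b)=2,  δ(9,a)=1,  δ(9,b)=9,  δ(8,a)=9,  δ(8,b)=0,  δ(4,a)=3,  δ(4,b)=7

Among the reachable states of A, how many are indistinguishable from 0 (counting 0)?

1

Reachable states from the start: {0,1,2,3,5,6,7,8,9}. Unreachable: {4} — drop them.
Start with accepting vs non-accepting: {0,1,3,5,6,7,9} | {2,8}.
Refine {0,1,3,5,6,7,9} on symbol b: members go to different blocks, giving {0,1,5,7,9} and {3,6}.
On input a, block {0,1,5,7,9} splits into {0,1,9} and {5,7}.
Refine {0,1,9} on symbol b: members go to different blocks, giving {0} and {1} and {9}.
Split {3,6} by δ(·,a) → {3} and {6}.
Refine {5,7} on symbol a: members go to different blocks, giving {5} and {7}.
The partition is now stable with 8 blocks: {0} | {2,8} | {3} | {5} | {1} | {9} | {6} | {7}.
State 0 belongs to the block {0}, which has 1 states.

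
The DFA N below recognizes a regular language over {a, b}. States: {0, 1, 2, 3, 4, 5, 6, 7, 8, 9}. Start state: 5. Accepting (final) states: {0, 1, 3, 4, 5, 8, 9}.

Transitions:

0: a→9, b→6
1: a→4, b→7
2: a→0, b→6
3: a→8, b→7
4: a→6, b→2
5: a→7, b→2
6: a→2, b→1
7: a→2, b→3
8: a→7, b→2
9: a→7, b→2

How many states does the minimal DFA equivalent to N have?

4

All states are reachable from the start state.
Initial partition by acceptance: {0,1,3,4,5,8,9} | {2,6,7}.
On input a, block {0,1,3,4,5,8,9} splits into {4,5,8,9} and {0,1,3}.
On input a, block {2,6,7} splits into {6,7} and {2}.
The partition is now stable with 4 blocks: {4,5,8,9} | {6,7} | {0,1,3} | {2}.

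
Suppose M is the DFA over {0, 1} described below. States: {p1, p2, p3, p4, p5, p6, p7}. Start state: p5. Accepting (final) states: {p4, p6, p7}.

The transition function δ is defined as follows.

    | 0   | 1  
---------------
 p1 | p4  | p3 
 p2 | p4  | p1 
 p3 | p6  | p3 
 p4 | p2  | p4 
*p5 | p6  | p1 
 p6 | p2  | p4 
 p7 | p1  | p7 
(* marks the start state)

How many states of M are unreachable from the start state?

1

Starting at p5 and following transitions, the reachable set is {p1, p2, p3, p4, p5, p6}. That leaves p7 unreachable — 1 in total.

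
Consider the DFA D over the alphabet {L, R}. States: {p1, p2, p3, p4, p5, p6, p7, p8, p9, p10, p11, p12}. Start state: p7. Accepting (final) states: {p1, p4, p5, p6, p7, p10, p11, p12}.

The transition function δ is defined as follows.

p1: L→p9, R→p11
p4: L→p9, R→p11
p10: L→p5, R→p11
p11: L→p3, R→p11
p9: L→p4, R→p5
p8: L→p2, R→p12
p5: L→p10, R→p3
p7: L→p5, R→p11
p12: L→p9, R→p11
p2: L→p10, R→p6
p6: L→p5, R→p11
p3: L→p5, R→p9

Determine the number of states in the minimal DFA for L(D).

States {p1,p2,p6,p8,p12} cannot be reached from the start state, so discard them.
P0 = {p4,p5,p7,p10,p11} | {p3,p9}.
On input L, block {p4,p5,p7,p10,p11} splits into {p5,p7,p10} and {p4,p11}.
Refine {p5,p7,p10} on symbol R: members go to different blocks, giving {p7,p10} and {p5}.
On input L, block {p3,p9} splits into {p3} and {p9}.
Split {p4,p11} by δ(·,L) → {p4} and {p11}.
The partition is now stable with 6 blocks: {p7,p10} | {p3} | {p4} | {p5} | {p9} | {p11}.

6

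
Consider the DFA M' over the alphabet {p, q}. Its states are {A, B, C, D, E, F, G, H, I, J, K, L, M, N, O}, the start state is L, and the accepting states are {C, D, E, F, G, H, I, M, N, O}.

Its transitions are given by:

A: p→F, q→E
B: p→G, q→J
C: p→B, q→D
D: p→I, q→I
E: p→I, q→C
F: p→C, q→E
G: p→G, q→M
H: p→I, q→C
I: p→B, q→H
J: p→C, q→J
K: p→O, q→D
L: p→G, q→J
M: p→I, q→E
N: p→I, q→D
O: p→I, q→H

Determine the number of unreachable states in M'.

5

Starting at L and following transitions, the reachable set is {B, C, D, E, G, H, I, J, L, M}. That leaves A, F, K, N, O unreachable — 5 in total.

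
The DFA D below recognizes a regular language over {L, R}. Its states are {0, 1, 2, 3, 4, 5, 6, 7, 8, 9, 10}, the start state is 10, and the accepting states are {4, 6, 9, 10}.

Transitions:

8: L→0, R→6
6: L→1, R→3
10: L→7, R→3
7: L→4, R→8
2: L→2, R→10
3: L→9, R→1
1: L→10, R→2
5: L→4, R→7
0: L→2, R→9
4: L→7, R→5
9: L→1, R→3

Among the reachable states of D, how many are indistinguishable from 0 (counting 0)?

3

All states are reachable from the start state.
P0 = {4,6,9,10} | {0,1,2,3,5,7,8}.
On input L, block {0,1,2,3,5,7,8} splits into {1,3,5,7} and {0,2,8}.
On input R, block {1,3,5,7} splits into {1,7} and {3,5}.
Stable partition: {4,6,9,10} | {1,7} | {0,2,8} | {3,5} — 4 equivalence classes.
State 0 belongs to the block {0,2,8}, which has 3 states.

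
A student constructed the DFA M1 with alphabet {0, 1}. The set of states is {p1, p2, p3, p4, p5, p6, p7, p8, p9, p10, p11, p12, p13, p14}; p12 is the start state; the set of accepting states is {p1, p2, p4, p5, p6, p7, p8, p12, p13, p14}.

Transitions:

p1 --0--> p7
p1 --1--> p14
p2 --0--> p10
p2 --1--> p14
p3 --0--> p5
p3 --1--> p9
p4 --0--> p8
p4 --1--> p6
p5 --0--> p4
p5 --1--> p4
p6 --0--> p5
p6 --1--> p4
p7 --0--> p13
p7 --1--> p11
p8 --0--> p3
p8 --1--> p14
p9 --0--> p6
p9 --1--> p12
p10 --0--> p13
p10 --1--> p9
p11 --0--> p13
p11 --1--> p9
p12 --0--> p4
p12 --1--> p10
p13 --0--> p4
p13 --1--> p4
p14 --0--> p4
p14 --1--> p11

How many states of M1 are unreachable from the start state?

No path from p12 leads to p1, p2, p7; the other 11 states are all reachable.

3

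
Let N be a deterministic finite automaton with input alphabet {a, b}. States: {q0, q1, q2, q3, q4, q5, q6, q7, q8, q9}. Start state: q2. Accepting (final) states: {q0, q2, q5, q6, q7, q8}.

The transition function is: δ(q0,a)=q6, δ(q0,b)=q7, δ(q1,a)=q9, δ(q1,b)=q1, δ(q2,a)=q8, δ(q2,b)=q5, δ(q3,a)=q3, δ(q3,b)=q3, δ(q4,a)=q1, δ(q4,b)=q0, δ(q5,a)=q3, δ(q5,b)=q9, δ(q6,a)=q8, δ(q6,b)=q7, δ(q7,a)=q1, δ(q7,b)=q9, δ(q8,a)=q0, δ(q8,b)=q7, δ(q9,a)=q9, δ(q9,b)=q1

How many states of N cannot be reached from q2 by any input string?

1

BFS from q2 reaches {q0, q1, q2, q3, q5, q6, q7, q8, q9}; the 1 state(s) q4 are never visited.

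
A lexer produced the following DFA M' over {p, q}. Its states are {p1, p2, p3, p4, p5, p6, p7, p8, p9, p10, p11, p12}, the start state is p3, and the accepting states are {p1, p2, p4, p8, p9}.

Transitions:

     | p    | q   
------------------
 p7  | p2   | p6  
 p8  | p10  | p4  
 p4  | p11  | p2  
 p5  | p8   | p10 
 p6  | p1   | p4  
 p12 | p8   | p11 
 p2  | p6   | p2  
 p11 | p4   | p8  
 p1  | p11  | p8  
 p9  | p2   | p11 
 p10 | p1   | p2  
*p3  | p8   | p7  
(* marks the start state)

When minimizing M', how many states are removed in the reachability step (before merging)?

No path from p3 leads to p5, p9, p12; the other 9 states are all reachable.

3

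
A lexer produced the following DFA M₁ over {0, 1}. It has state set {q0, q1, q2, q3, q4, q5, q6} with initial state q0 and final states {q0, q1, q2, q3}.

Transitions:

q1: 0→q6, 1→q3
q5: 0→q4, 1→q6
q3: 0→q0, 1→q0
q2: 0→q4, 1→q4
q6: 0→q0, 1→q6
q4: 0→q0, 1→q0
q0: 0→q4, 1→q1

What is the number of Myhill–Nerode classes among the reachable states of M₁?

5

States {q2,q5} cannot be reached from the start state, so discard them.
P0 = {q0,q1,q3} | {q4,q6}.
Refine {q0,q1,q3} on symbol 0: members go to different blocks, giving {q0,q1} and {q3}.
Split {q0,q1} by δ(·,1) → {q0} and {q1}.
On input 1, block {q4,q6} splits into {q4} and {q6}.
The partition is now stable with 5 blocks: {q0} | {q4} | {q3} | {q1} | {q6}.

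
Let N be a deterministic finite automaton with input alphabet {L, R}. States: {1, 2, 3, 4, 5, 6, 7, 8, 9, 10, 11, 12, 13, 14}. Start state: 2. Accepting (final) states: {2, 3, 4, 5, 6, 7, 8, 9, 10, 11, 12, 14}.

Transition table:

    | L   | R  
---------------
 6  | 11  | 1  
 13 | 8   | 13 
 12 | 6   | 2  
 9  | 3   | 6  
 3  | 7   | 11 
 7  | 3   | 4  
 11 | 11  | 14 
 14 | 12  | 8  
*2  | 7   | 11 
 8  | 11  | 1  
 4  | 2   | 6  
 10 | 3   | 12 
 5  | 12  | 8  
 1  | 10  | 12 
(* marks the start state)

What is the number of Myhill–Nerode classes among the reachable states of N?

9

States {5,9,13} cannot be reached from the start state, so discard them.
Initial partition by acceptance: {2,3,4,6,7,8,10,11,12,14} | {1}.
On input R, block {2,3,4,6,7,8,10,11,12,14} splits into {2,3,4,7,10,11,12,14} and {6,8}.
On input L, block {2,3,4,7,10,11,12,14} splits into {2,3,4,7,10,11,14} and {12}.
Refine {2,3,4,7,10,11,14} on symbol L: members go to different blocks, giving {2,3,4,7,10,11} and {14}.
On input R, block {2,3,4,7,10,11} splits into {2,3,7} and {4} and {10} and {11}.
Refine {2,3,7} on symbol R: members go to different blocks, giving {2,3} and {7}.
No further refinement is possible. Final partition (9 blocks): {2,3} | {1} | {6,8} | {12} | {14} | {4} | {10} | {11} | {7}.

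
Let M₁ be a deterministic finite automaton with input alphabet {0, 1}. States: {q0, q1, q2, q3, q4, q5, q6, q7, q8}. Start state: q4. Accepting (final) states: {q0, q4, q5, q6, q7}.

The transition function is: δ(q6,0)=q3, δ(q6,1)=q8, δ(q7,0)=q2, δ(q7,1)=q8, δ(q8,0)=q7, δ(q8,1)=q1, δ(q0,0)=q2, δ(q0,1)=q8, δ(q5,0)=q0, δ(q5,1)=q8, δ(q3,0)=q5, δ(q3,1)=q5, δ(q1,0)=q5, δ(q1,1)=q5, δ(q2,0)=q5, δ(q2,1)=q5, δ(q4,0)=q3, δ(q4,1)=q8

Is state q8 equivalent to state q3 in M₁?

First remove the unreachable states {q6}; 8 states remain.
Initial partition by acceptance: {q0,q4,q5,q7} | {q1,q2,q3,q8}.
Split {q0,q4,q5,q7} by δ(·,0) → {q0,q4,q7} and {q5}.
Split {q1,q2,q3,q8} by δ(·,0) → {q1,q2,q3} and {q8}.
Stable partition: {q0,q4,q7} | {q1,q2,q3} | {q5} | {q8} — 4 equivalence classes.
q8 and q3 end up in different blocks, so they are distinguishable. For instance, the string '1' is accepted from only q3.

No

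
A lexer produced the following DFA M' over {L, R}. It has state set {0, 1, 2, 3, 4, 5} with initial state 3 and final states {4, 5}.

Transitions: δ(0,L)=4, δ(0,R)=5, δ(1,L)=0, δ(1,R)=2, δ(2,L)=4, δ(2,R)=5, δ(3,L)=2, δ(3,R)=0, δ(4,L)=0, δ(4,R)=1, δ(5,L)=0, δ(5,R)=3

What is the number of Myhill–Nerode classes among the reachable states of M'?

3

All states are reachable from the start state.
Initial partition by acceptance: {4,5} | {0,1,2,3}.
On input L, block {0,1,2,3} splits into {0,2} and {1,3}.
The partition is now stable with 3 blocks: {4,5} | {0,2} | {1,3}.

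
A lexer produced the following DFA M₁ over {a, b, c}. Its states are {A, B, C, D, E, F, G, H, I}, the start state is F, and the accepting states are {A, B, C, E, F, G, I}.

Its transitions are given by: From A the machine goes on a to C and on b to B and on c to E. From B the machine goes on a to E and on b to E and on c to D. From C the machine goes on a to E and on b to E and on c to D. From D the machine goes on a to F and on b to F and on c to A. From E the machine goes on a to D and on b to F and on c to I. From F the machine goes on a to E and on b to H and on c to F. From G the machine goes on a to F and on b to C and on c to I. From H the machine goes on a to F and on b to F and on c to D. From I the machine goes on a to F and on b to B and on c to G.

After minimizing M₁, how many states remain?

Every state is reachable, so we keep all 9.
P0 = {A,B,C,E,F,G,I} | {D,H}.
Refine {A,B,C,E,F,G,I} on symbol a: members go to different blocks, giving {A,B,C,F,G,I} and {E}.
Split {A,B,C,F,G,I} by δ(·,a) → {A,G,I} and {B,C,F}.
On input c, block {A,G,I} splits into {G,I} and {A}.
Refine {D,H} on symbol c: members go to different blocks, giving {D} and {H}.
On input b, block {B,C,F} splits into {B,C} and {F}.
The partition is now stable with 7 blocks: {G,I} | {D} | {E} | {B,C} | {A} | {H} | {F}.

7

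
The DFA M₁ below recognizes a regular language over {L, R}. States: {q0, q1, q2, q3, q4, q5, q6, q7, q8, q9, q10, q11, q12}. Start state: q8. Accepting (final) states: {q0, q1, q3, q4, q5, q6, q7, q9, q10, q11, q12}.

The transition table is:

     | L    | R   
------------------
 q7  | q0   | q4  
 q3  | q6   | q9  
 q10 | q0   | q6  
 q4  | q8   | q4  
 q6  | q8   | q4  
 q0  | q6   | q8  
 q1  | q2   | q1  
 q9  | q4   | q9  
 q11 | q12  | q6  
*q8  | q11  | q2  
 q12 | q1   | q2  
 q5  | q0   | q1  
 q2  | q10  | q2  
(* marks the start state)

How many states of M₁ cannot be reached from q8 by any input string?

4

Starting at q8 and following transitions, the reachable set is {q0, q1, q2, q4, q6, q8, q10, q11, q12}. That leaves q3, q5, q7, q9 unreachable — 4 in total.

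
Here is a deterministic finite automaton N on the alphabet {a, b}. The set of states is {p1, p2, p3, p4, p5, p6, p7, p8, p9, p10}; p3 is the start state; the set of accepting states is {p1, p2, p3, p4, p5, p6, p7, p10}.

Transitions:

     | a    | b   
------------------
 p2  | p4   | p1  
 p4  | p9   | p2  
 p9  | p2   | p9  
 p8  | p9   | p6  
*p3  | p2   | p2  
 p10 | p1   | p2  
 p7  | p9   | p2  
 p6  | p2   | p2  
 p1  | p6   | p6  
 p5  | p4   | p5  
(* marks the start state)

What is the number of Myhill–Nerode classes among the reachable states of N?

Reachable states from the start: {p1,p2,p3,p4,p6,p9}. Unreachable: {p5,p7,p8,p10} — drop them.
Start with accepting vs non-accepting: {p1,p2,p3,p4,p6} | {p9}.
Split {p1,p2,p3,p4,p6} by δ(·,a) → {p1,p2,p3,p6} and {p4}.
Split {p1,p2,p3,p6} by δ(·,a) → {p1,p3,p6} and {p2}.
Refine {p1,p3,p6} on symbol a: members go to different blocks, giving {p3,p6} and {p1}.
No further refinement is possible. Final partition (5 blocks): {p3,p6} | {p9} | {p4} | {p2} | {p1}.

5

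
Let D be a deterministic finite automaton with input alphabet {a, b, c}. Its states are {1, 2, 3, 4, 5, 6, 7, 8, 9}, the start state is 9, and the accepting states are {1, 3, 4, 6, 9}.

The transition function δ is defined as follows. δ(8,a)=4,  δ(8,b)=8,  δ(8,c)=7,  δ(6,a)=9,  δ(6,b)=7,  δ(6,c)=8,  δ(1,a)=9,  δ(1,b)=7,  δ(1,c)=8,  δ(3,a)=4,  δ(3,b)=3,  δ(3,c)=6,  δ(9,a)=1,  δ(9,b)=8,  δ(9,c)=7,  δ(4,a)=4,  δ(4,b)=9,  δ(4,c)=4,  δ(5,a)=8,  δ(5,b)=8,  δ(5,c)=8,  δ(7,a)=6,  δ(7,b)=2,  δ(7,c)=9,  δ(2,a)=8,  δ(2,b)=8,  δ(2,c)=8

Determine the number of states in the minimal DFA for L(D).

States {3,5} cannot be reached from the start state, so discard them.
P0 = {1,4,6,9} | {2,7,8}.
Refine {1,4,6,9} on symbol b: members go to different blocks, giving {1,6,9} and {4}.
On input a, block {2,7,8} splits into {2} and {7} and {8}.
On input b, block {1,6,9} splits into {1,6} and {9}.
No further refinement is possible. Final partition (6 blocks): {1,6} | {2} | {4} | {7} | {8} | {9}.

6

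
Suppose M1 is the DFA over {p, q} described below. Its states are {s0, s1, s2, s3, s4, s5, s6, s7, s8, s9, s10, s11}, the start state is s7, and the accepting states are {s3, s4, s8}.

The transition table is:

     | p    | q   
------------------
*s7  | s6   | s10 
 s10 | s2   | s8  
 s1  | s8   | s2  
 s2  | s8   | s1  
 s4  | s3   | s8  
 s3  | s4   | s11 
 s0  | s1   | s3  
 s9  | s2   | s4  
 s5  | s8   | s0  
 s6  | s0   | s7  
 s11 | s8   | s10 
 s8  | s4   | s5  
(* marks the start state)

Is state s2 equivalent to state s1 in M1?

Yes

Reachable states from the start: {s0,s1,s2,s3,s4,s5,s6,s7,s8,s10,s11}. Unreachable: {s9} — drop them.
Initial partition by acceptance: {s3,s4,s8} | {s0,s1,s2,s5,s6,s7,s10,s11}.
Split {s3,s4,s8} by δ(·,q) → {s3,s8} and {s4}.
Split {s0,s1,s2,s5,s6,s7,s10,s11} by δ(·,p) → {s0,s6,s7,s10} and {s1,s2,s5,s11}.
Split {s0,s6,s7,s10} by δ(·,p) → {s0,s10} and {s6,s7}.
On input q, block {s1,s2,s5,s11} splits into {s1,s2} and {s5,s11}.
Refine {s6,s7} on symbol p: members go to different blocks, giving {s6} and {s7}.
The partition is now stable with 7 blocks: {s3,s8} | {s0,s10} | {s4} | {s1,s2} | {s6} | {s5,s11} | {s7}.
s2 and s1 lie in the same block of the stable partition, so they are equivalent — no string distinguishes them.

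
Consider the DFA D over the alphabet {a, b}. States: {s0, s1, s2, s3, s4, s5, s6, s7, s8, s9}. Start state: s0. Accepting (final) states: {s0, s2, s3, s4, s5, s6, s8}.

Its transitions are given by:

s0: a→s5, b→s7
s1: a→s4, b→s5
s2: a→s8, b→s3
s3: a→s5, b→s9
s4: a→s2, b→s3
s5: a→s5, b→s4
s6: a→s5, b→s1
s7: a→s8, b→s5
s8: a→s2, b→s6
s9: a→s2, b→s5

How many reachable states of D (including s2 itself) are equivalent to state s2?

3

All states are reachable from the start state.
Initial partition by acceptance: {s0,s2,s3,s4,s5,s6,s8} | {s1,s7,s9}.
On input b, block {s0,s2,s3,s4,s5,s6,s8} splits into {s2,s4,s5,s8} and {s0,s3,s6}.
On input b, block {s2,s4,s5,s8} splits into {s2,s4,s8} and {s5}.
The partition is now stable with 4 blocks: {s2,s4,s8} | {s1,s7,s9} | {s0,s3,s6} | {s5}.
The equivalence class containing s2 is {s2,s4,s8}, of size 3.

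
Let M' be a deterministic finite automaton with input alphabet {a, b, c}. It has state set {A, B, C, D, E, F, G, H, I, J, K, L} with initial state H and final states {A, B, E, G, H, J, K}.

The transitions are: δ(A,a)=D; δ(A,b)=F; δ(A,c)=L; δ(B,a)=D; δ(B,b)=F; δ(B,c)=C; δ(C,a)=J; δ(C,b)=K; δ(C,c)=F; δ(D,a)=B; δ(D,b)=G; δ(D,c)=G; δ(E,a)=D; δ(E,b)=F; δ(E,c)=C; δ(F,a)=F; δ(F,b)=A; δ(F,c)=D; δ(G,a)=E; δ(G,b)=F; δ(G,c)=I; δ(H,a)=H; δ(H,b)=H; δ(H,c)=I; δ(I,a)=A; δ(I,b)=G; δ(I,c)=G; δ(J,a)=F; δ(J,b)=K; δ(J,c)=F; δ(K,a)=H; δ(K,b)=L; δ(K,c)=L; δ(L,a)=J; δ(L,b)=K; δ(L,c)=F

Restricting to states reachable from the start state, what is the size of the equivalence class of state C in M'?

Start with accepting vs non-accepting: {A,B,E,G,H,J,K} | {C,D,F,I,L}.
Refine {A,B,E,G,H,J,K} on symbol a: members go to different blocks, giving {A,B,E,J} and {G,H,K}.
On input b, block {A,B,E,J} splits into {A,B,E} and {J}.
Split {C,D,F,I,L} by δ(·,a) → {C,L} and {D,I} and {F}.
Refine {G,H,K} on symbol a: members go to different blocks, giving {H,K} and {G}.
Refine {H,K} on symbol b: members go to different blocks, giving {H} and {K}.
Stable partition: {A,B,E} | {C,L} | {H} | {J} | {D,I} | {F} | {G} | {K} — 8 equivalence classes.
The equivalence class containing C is {C,L}, of size 2.

2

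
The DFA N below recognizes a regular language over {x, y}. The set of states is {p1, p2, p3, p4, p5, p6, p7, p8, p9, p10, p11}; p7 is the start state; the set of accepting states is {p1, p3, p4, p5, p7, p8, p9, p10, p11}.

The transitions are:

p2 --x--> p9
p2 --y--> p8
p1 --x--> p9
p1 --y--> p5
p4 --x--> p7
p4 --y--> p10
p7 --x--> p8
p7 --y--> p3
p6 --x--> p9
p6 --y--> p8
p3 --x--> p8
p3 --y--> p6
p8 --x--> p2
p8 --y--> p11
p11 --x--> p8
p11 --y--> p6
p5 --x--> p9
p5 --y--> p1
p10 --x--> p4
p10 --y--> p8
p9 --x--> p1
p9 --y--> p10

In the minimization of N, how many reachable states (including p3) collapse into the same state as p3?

2

Every state is reachable, so we keep all 11.
Initial partition by acceptance: {p1,p3,p4,p5,p7,p8,p9,p10,p11} | {p2,p6}.
Refine {p1,p3,p4,p5,p7,p8,p9,p10,p11} on symbol x: members go to different blocks, giving {p1,p3,p4,p5,p7,p9,p10,p11} and {p8}.
Split {p1,p3,p4,p5,p7,p9,p10,p11} by δ(·,x) → {p1,p4,p5,p9,p10} and {p3,p7,p11}.
Split {p1,p4,p5,p9,p10} by δ(·,x) → {p1,p5,p9,p10} and {p4}.
Refine {p1,p5,p9,p10} on symbol x: members go to different blocks, giving {p1,p5,p9} and {p10}.
Split {p1,p5,p9} by δ(·,y) → {p1,p5} and {p9}.
Split {p3,p7,p11} by δ(·,y) → {p3,p11} and {p7}.
The partition is now stable with 8 blocks: {p1,p5} | {p2,p6} | {p8} | {p3,p11} | {p4} | {p10} | {p9} | {p7}.
State p3 belongs to the block {p3,p11}, which has 2 states.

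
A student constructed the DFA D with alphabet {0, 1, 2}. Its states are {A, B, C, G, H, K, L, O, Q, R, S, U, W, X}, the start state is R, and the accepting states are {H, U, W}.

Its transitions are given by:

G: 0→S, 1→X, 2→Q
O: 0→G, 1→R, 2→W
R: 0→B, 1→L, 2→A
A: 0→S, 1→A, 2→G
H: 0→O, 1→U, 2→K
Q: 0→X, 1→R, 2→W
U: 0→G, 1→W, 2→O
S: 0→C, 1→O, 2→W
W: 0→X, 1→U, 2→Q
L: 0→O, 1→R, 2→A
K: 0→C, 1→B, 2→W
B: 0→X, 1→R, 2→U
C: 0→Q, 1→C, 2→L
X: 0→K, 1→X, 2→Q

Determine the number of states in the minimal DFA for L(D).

7

Reachable states from the start: {A,B,C,G,K,L,O,Q,R,S,U,W,X}. Unreachable: {H} — drop them.
P0 = {U,W} | {A,B,C,G,K,L,O,Q,R,S,X}.
Refine {A,B,C,G,K,L,O,Q,R,S,X} on symbol 2: members go to different blocks, giving {A,C,G,L,R,X} and {B,K,O,Q,S}.
Refine {A,C,G,L,R,X} on symbol 2: members go to different blocks, giving {A,C,L,R} and {G,X}.
On input 2, block {A,C,L,R} splits into {C,L,R} and {A}.
Refine {C,L,R} on symbol 2: members go to different blocks, giving {L,R} and {C}.
Refine {B,K,O,Q,S} on symbol 0: members go to different blocks, giving {B,O,Q} and {K,S}.
No further refinement is possible. Final partition (7 blocks): {U,W} | {L,R} | {B,O,Q} | {G,X} | {A} | {C} | {K,S}.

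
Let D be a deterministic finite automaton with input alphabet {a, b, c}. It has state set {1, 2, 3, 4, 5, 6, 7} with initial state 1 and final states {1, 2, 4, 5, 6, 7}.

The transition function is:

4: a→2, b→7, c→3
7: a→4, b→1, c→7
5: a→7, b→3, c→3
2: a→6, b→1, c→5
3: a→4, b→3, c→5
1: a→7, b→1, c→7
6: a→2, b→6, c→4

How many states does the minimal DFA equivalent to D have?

7

All states are reachable from the start state.
Start with accepting vs non-accepting: {1,2,4,5,6,7} | {3}.
Split {1,2,4,5,6,7} by δ(·,b) → {1,2,4,6,7} and {5}.
Refine {1,2,4,6,7} on symbol c: members go to different blocks, giving {1,6,7} and {2} and {4}.
Refine {1,6,7} on symbol a: members go to different blocks, giving {1} and {6} and {7}.
The partition is now stable with 7 blocks: {1} | {3} | {5} | {2} | {4} | {6} | {7}.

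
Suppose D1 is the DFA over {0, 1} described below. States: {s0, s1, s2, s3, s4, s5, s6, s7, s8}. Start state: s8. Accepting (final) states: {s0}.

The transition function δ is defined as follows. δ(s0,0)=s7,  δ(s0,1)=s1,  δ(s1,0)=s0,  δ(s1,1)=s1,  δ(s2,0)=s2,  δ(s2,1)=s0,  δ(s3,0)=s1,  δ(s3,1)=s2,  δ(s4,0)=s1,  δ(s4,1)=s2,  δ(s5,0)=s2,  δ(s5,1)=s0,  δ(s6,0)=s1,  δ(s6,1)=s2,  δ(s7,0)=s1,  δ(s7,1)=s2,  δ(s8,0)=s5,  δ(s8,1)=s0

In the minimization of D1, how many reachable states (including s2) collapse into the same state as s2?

First remove the unreachable states {s3,s4,s6}; 6 states remain.
Initial partition by acceptance: {s0} | {s1,s2,s5,s7,s8}.
On input 0, block {s1,s2,s5,s7,s8} splits into {s2,s5,s7,s8} and {s1}.
Split {s2,s5,s7,s8} by δ(·,0) → {s2,s5,s8} and {s7}.
No further refinement is possible. Final partition (4 blocks): {s0} | {s2,s5,s8} | {s1} | {s7}.
State s2 belongs to the block {s2,s5,s8}, which has 3 states.

3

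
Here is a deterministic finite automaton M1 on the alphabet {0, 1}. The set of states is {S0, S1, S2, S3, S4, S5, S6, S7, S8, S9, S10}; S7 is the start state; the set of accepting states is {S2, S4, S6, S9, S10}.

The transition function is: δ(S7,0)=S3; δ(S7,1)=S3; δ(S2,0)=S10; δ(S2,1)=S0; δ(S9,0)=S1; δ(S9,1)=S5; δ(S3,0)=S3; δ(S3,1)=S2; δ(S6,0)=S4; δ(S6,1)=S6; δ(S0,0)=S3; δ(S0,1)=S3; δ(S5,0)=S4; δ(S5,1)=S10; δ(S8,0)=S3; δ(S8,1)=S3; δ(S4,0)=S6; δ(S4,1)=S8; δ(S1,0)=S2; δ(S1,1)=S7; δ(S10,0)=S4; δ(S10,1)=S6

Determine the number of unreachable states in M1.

3

BFS from S7 reaches {S0, S2, S3, S4, S6, S7, S8, S10}; the 3 state(s) S1, S5, S9 are never visited.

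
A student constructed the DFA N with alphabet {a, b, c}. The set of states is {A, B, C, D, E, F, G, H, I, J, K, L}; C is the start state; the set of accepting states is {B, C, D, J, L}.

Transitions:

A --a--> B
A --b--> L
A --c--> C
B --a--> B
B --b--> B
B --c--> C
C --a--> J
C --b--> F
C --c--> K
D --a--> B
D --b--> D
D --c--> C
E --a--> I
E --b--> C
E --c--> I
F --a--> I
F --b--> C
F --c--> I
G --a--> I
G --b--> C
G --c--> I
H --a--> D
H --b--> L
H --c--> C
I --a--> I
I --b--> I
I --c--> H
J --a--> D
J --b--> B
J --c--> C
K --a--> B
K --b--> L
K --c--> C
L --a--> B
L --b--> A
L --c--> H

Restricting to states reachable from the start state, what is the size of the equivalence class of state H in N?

Reachable states from the start: {A,B,C,D,F,H,I,J,K,L}. Unreachable: {E,G} — drop them.
P0 = {B,C,D,J,L} | {A,F,H,I,K}.
On input b, block {B,C,D,J,L} splits into {B,D,J} and {C,L}.
Refine {A,F,H,I,K} on symbol a: members go to different blocks, giving {A,H,K} and {F,I}.
Refine {C,L} on symbol b: members go to different blocks, giving {C} and {L}.
On input b, block {F,I} splits into {F} and {I}.
Stable partition: {B,D,J} | {A,H,K} | {C} | {F} | {L} | {I} — 6 equivalence classes.
The equivalence class containing H is {A,H,K}, of size 3.

3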